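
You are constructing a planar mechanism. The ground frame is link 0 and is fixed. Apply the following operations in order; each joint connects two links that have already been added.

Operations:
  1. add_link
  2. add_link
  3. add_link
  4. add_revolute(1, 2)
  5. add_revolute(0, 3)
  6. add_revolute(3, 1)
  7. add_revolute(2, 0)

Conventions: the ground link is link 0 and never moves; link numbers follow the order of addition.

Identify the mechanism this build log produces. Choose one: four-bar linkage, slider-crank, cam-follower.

links: 4 (incl. ground); joints: 4 revolute, 0 prismatic, 0 higher (cam) pair, forming one closed loop
4 links in a single 4R loop → four-bar linkage

four-bar linkage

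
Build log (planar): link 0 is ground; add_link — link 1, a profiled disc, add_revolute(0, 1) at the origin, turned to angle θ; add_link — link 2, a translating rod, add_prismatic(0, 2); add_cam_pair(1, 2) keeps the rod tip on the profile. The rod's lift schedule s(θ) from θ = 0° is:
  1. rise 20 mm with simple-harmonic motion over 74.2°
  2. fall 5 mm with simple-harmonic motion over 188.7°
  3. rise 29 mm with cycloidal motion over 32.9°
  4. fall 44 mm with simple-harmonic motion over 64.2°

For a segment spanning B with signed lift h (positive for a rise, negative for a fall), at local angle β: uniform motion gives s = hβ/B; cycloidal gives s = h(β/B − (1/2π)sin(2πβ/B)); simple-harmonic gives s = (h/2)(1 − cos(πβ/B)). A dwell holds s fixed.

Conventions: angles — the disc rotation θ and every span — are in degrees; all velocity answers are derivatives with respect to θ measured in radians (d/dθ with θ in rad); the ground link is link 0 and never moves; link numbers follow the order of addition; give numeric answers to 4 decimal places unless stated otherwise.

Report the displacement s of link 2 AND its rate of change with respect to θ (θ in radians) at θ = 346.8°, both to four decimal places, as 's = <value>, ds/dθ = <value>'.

seg 1 [0°–74.2°] simple-harmonic, h=20: full span → s += 20 → s = 20.0000
seg 2 [74.2°–262.9°] simple-harmonic, h=-5: full span → s += -5 → s = 15.0000
seg 3 [262.9°–295.8°] cycloidal, h=29: full span → s += 29 → s = 44.0000
seg 4 [295.8°–360°] simple-harmonic, h=-44: θ=346.8° here. β=51, B=64.2. -44/2·(1 − cos(π·0.7944)) = -39.5678 → s = 4.4322
velocity in seg [295.8°–360°] (simple-harmonic), θ in radians: β = 51° = 0.8901 rad, B = 64.2° = 1.1205 rad; ds/dθ = (πh/(2B)) sin(πβ/B) = (π·(-44)/(2·1.1205)) sin(π·0.7944) = -37.129335 mm/rad

s = 4.4322, ds/dθ = -37.1293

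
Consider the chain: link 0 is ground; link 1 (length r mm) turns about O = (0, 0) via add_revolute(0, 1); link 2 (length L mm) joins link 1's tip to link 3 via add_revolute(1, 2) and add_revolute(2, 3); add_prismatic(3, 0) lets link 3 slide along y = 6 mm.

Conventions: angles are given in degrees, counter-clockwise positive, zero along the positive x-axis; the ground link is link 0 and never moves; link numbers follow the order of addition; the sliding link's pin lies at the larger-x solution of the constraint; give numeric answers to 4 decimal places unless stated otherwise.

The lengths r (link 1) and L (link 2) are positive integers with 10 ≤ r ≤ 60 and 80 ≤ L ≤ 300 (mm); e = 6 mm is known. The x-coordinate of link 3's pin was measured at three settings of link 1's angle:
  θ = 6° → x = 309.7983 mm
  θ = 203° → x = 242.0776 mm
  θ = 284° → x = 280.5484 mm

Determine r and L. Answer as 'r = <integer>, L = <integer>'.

constraint per measurement: (x − r cos θ)² + (r sin θ − e)² = L²
subtracting the θ₁ and θ₂ equations cancels the r² and L² terms:
r = (x₁² − x₂²) / (2[(x₁cos θ₁ + e sin θ₁) − (x₂cos θ₂ + e sin θ₂)]) = 35.0000 → r = 35
L² = (x₁ − r cos θ₁)² + (r sin θ₁ − e)² = 75625.0013 → L = 275.0000 → L = 275
check at θ₃=284°: x = 280.5484 (printed 280.5484) ✓

r = 35, L = 275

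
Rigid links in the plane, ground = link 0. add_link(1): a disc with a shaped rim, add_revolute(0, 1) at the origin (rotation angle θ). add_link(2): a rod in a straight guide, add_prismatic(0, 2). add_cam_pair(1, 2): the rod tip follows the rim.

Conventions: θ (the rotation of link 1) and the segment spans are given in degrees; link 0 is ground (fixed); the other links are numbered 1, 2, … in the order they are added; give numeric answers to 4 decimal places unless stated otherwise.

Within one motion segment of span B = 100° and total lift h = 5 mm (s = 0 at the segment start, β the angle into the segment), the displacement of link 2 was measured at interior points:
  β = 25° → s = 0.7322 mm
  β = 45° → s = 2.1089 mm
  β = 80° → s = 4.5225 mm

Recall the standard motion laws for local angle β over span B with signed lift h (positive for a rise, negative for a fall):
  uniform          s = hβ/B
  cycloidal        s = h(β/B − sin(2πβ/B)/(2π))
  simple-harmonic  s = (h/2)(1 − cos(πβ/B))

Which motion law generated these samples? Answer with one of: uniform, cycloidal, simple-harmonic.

candidates at β/B = r: uniform s = h·r (linear in β); cycloidal s = h·(r − sin(2πr)/(2π)); simple-harmonic s = (h/2)(1 − cos(πr))
β=25°: printed 0.7322 | uniform 1.2500, cycloidal 0.4542, simple-harmonic 0.7322
β=45°: printed 2.1089 | uniform 2.2500, cycloidal 2.0041, simple-harmonic 2.1089
β=80°: printed 4.5225 | uniform 4.0000, cycloidal 4.7568, simple-harmonic 4.5225
only one law matches every sample → simple-harmonic

simple-harmonic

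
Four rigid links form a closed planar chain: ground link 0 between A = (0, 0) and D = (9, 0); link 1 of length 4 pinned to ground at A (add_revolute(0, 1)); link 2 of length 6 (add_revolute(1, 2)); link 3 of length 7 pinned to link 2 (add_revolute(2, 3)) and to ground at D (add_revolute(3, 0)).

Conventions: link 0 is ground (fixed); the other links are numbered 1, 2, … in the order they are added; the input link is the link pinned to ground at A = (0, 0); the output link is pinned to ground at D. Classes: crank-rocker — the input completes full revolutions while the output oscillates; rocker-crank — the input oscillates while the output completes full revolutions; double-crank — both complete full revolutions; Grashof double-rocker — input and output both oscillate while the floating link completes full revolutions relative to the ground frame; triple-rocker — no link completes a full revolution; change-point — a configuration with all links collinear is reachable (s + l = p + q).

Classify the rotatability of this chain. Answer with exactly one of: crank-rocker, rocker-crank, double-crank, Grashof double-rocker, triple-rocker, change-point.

lengths: ground=9, input=4, coupler=6, output=7
sorted: s=4 (shortest), l=9 (longest), p+q=13
s + l = 13 vs p + q = 13
s + l = p + q → change-point (collinear configuration reachable)

change-point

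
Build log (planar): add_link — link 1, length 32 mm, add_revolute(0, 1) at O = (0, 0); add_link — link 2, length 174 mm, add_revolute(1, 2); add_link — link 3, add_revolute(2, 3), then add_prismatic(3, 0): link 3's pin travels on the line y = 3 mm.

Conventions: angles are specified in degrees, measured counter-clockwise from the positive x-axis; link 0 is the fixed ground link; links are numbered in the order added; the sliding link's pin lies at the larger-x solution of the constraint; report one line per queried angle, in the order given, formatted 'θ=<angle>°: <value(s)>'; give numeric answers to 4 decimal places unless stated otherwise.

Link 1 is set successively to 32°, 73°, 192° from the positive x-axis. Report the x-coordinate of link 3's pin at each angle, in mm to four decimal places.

geometry: r = 32 mm, L = 174 mm, e = 3 mm
θ=32°: crank pin P = (r cos θ, r sin θ) = (27.137539, 16.957416)
θ=32°: h = r sin θ − e = 16.957416 − 3 = 13.957416
θ=32°: x = r cos θ + √(L² − h²) = 27.137539 + 173.439299 = 200.576838
θ=73°: crank pin P = (r cos θ, r sin θ) = (9.355895, 30.601752)
θ=73°: h = r sin θ − e = 30.601752 − 3 = 27.601752
θ=73°: x = r cos θ + √(L² − h²) = 9.355895 + 171.796808 = 181.152703
θ=192°: crank pin P = (r cos θ, r sin θ) = (-31.300723, -6.653174)
θ=192°: h = r sin θ − e = -6.653174 − 3 = -9.653174
θ=192°: x = r cos θ + √(L² − h²) = -31.300723 + 173.732024 = 142.431301

θ=32°: 200.5768
θ=73°: 181.1527
θ=192°: 142.4313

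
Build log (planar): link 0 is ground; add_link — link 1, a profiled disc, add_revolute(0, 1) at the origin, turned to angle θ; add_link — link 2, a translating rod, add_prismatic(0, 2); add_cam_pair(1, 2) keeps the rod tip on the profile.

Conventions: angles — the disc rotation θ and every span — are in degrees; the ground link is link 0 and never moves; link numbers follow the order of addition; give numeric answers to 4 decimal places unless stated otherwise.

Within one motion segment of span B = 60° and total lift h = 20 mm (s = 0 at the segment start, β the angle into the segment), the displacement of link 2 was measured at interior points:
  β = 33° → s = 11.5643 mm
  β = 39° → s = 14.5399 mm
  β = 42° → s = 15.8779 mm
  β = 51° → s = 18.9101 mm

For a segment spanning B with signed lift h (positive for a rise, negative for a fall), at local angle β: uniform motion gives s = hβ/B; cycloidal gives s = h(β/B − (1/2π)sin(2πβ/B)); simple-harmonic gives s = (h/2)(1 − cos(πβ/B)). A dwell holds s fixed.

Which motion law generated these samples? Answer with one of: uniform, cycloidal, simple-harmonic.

candidates at β/B = r: uniform s = h·r (linear in β); cycloidal s = h·(r − sin(2πr)/(2π)); simple-harmonic s = (h/2)(1 − cos(πr))
β=33°: printed 11.5643 | uniform 11.0000, cycloidal 11.9836, simple-harmonic 11.5643
β=39°: printed 14.5399 | uniform 13.0000, cycloidal 15.5752, simple-harmonic 14.5399
β=42°: printed 15.8779 | uniform 14.0000, cycloidal 17.0273, simple-harmonic 15.8779
β=51°: printed 18.9101 | uniform 17.0000, cycloidal 19.5752, simple-harmonic 18.9101
only one law matches every sample → simple-harmonic

simple-harmonic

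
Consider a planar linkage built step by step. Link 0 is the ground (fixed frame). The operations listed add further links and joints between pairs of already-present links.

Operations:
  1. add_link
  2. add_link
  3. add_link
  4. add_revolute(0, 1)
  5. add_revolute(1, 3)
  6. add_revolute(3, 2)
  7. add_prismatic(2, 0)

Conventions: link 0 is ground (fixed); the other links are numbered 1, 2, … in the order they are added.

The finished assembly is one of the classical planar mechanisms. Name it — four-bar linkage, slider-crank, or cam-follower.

links: 4 (incl. ground); joints: 3 revolute, 1 prismatic, 0 higher (cam) pair, forming one closed loop
4 links, 3 revolutes + 1 prismatic in one loop → slider-crank

slider-crank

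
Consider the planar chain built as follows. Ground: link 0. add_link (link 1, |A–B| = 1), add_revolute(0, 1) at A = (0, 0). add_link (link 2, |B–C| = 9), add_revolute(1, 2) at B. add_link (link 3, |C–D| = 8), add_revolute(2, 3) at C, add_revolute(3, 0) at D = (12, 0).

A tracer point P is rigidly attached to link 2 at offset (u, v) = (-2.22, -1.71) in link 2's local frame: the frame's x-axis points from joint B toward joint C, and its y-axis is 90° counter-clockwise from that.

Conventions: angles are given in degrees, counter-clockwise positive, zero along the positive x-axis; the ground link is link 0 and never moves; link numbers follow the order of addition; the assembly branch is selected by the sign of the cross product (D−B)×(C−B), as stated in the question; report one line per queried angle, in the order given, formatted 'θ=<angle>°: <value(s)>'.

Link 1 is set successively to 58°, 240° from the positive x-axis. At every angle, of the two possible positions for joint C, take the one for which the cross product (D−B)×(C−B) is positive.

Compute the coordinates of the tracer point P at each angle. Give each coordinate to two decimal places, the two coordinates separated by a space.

A=(0,0), D=(12.00,0)
θ=58°: B = A + 1.00·(cos58°, sin58°) = (0.5299, 0.8480)
θ=58°: |BD| = 11.5014
θ=58°: circle(B,9.00) ∩ circle(D,8.00): a=6.4897, h=6.2357
θ=58°:   candidates: C₊=(7.4618,6.5882) cross=71.719; C₋=(6.5422,-5.8491) cross=-71.719
θ=58°:   branch + wants cross > 0 → take C=(7.4618,6.5882) (cross=71.719)
θ=58°: ex = (C−B)/|BC| = (0.7702,0.6378); ey = (-0.6378,0.7702)
θ=58°: P = B + -2.22·ex + -1.71·ey = (-0.0893,-1.8849)
θ=240°: B = A + 1.00·(cos240°, sin240°) = (-0.5000, -0.8660)
θ=240°: |BD| = 12.5300
θ=240°: circle(B,9.00) ∩ circle(D,8.00): a=6.9434, h=5.7262
θ=240°:   candidates: C₊=(6.0310,5.3264) cross=71.750; C₋=(6.8225,-6.0987) cross=-71.750
θ=240°:   branch + wants cross > 0 → take C=(6.0310,5.3264) (cross=71.750)
θ=240°: ex = (C−B)/|BC| = (0.7257,0.6880); ey = (-0.6880,0.7257)
θ=240°: P = B + -2.22·ex + -1.71·ey = (-0.9344,-3.6344)

θ=58°: -0.09 -1.88
θ=240°: -0.93 -3.63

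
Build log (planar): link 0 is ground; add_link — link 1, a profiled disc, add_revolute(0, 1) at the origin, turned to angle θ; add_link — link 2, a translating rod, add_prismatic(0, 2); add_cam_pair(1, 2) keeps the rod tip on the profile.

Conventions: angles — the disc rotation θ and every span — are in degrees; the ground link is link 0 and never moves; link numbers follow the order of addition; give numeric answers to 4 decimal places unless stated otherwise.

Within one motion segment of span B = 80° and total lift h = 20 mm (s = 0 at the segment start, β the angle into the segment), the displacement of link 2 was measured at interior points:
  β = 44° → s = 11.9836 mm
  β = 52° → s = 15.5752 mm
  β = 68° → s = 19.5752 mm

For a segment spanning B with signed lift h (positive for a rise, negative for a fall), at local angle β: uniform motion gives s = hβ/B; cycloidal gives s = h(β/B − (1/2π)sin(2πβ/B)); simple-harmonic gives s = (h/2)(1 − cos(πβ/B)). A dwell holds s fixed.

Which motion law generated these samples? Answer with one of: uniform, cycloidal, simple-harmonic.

candidates at β/B = r: uniform s = h·r (linear in β); cycloidal s = h·(r − sin(2πr)/(2π)); simple-harmonic s = (h/2)(1 − cos(πr))
β=44°: printed 11.9836 | uniform 11.0000, cycloidal 11.9836, simple-harmonic 11.5643
β=52°: printed 15.5752 | uniform 13.0000, cycloidal 15.5752, simple-harmonic 14.5399
β=68°: printed 19.5752 | uniform 17.0000, cycloidal 19.5752, simple-harmonic 18.9101
only one law matches every sample → cycloidal

cycloidal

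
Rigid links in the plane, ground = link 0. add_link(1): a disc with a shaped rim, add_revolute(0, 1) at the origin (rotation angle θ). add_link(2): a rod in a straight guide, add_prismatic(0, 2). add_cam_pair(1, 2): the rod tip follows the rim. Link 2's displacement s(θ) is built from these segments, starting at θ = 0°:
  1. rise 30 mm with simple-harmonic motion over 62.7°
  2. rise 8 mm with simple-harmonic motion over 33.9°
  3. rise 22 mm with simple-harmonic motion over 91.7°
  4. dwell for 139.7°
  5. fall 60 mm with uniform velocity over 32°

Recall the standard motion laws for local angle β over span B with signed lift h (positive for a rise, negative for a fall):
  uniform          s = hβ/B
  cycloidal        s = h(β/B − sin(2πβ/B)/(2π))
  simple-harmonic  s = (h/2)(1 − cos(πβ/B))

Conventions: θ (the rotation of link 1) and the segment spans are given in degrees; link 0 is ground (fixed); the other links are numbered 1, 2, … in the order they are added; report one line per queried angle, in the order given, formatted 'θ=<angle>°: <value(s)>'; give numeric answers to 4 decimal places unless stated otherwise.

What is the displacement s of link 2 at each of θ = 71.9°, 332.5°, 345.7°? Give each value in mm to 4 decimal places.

segment 1 (0° to 62.7°, simple-harmonic, h = 30) is passed completely: s = 0.0000 + (30) = 30.0000
θ = 71.9° falls in segment 2 (62.7° to 96.6°, simple-harmonic, h = 8): β = 71.9 − 62.7 = 9.2°, B = 33.9°; Δs = 8/2·(1 − cos(π·0.2714)) = 1.3678; s = 30.0000 + 1.3678 = 31.3678
segment 2 (62.7° to 96.6°, simple-harmonic, h = 8) is passed completely: s = 30.0000 + (8) = 38.0000
segment 3 (96.6° to 188.3°, simple-harmonic, h = 22) is passed completely: s = 38.0000 + (22) = 60.0000
segment 4 (188.3° to 328°, dwell): s unchanged at 60.0000
θ = 332.5° falls in segment 5 (328° to 360°, uniform, h = -60): β = 332.5 − 328 = 4.5°, B = 32°; Δs = -60·4.5/32 = -8.4375; s = 60.0000 − 8.4375 = 51.5625
θ = 345.7° falls in segment 5 (328° to 360°, uniform, h = -60): β = 345.7 − 328 = 17.7°, B = 32°; Δs = -60·17.7/32 = -33.1875; s = 60.0000 − 33.1875 = 26.8125

θ=71.9°: 31.3678
θ=332.5°: 51.5625
θ=345.7°: 26.8125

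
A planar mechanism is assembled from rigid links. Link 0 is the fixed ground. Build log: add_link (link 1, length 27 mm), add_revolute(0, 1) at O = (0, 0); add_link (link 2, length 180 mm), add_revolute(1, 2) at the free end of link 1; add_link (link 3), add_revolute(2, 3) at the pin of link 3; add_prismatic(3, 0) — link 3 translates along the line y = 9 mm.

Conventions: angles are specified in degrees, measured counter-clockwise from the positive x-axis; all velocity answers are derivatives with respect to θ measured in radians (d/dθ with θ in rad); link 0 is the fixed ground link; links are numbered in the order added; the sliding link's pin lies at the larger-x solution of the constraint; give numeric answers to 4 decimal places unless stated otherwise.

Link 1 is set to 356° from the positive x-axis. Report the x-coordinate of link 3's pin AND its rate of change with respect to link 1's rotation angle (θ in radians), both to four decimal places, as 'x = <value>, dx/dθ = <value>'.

geometry: r = 27 mm, L = 180 mm, e = 9 mm
crank pin P = (r cos θ, r sin θ) = (26.934229, -1.883425)
h = r sin θ − e = -1.883425 − 9 = -10.883425
x = r cos θ + √(L² − h²) = 26.934229 + 179.670674 = 206.604903
dx/dθ = −r sin θ − h·r cos θ/√(L² − h²) (θ in radians; h = -10.883425) = 3.514947

x = 206.6049, dx/dθ = 3.5149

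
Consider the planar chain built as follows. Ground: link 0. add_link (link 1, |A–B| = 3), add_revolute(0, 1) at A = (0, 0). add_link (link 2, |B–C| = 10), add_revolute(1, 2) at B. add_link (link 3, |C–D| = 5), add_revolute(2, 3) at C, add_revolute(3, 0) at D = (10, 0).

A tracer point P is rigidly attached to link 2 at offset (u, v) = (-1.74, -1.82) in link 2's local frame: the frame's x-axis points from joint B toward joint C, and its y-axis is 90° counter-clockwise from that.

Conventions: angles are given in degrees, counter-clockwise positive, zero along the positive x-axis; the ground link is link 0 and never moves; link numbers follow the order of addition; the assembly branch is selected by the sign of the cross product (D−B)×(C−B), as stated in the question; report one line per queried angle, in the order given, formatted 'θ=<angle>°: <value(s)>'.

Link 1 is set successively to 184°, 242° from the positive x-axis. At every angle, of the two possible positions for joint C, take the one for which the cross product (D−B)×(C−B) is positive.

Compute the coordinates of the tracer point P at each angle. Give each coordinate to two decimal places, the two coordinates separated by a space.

A=(0,0), D=(10.00,0)
θ=184°: B = A + 3.00·(cos184°, sin184°) = (-2.9927, -0.2093)
θ=184°: |BD| = 12.9944
θ=184°: circle(B,10.00) ∩ circle(D,5.00): a=9.3831, h=3.4581
θ=184°:   candidates: C₊=(6.3335,3.3995) cross=44.936; C₋=(6.4448,-3.5158) cross=-44.936
θ=184°:   branch + wants cross > 0 → take C=(6.3335,3.3995) (cross=44.936)
θ=184°: ex = (C−B)/|BC| = (0.9326,0.3609); ey = (-0.3609,0.9326)
θ=184°: P = B + -1.74·ex + -1.82·ey = (-3.9586,-2.5345)
θ=242°: B = A + 3.00·(cos242°, sin242°) = (-1.4084, -2.6488)
θ=242°: |BD| = 11.7119
θ=242°: circle(B,10.00) ∩ circle(D,5.00): a=9.0578, h=4.2374
θ=242°:   candidates: C₊=(6.4563,3.5274) cross=49.628; C₋=(8.3731,-4.7279) cross=-49.628
θ=242°:   branch + wants cross > 0 → take C=(6.4563,3.5274) (cross=49.628)
θ=242°: ex = (C−B)/|BC| = (0.7865,0.6176); ey = (-0.6176,0.7865)
θ=242°: P = B + -1.74·ex + -1.82·ey = (-1.6528,-5.1549)

θ=184°: -3.96 -2.53
θ=242°: -1.65 -5.15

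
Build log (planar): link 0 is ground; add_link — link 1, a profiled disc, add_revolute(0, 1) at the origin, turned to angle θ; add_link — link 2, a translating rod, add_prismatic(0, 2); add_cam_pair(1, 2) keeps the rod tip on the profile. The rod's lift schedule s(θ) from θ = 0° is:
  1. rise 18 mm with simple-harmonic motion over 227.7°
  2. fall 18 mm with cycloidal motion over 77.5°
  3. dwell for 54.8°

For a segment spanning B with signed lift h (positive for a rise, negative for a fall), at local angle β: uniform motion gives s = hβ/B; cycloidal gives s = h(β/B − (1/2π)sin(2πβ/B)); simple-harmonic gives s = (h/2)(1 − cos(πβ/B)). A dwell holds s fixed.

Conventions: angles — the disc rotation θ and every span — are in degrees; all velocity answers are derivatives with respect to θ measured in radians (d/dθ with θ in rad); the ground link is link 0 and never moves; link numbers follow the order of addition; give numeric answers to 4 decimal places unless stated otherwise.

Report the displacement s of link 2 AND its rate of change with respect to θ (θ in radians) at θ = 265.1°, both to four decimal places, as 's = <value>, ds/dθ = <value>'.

seg 1 [0°–227.7°] simple-harmonic, h=18: full span → s += 18 → s = 18.0000
seg 2 [227.7°–305.2°] cycloidal, h=-18: θ=265.1° here. β=37.4, B=77.5. -18·(0.4826 − sin(2π·0.4826)/(2π)) = -8.3735 → s = 9.6265
velocity in seg [227.7°–305.2°] (cycloidal), θ in radians: β = 37.4° = 0.6528 rad, B = 77.5° = 1.3526 rad; ds/dθ = (h/B)(1 − cos(2πβ/B)) = ((-18)/1.3526)(1 − cos(2π·0.4826)) = -26.535188 mm/rad

s = 9.6265, ds/dθ = -26.5352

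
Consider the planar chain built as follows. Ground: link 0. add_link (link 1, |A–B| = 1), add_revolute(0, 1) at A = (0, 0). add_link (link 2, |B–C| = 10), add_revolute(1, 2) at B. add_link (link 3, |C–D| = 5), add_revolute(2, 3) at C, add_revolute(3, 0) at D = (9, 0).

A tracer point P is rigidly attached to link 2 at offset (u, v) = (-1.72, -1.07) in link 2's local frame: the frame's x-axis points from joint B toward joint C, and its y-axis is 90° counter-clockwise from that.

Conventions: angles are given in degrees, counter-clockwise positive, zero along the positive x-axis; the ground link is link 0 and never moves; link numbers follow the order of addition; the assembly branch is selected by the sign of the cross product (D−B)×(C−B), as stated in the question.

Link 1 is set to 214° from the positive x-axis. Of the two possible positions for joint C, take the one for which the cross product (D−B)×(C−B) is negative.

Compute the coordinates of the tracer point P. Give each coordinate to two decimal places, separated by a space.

A=(0,0), D=(9.00,0)
B = A + 1.00·(cos214°, sin214°) = (-0.8290, -0.5592)
|BD| = 9.8449
circle(B,10.00) ∩ circle(D,5.00): a=8.7315, h=4.8745
  candidates: C₊=(7.6115,4.8033) cross=47.989; C₋=(8.1653,-4.9298) cross=-47.989
  branch - wants cross < 0 → take C=(8.1653,-4.9298) (cross=-47.989)
ex = (C−B)/|BC| = (0.8994,-0.4371); ey = (0.4371,0.8994)
P = B + -1.72·ex + -1.07·ey = (-2.8437,-0.7698)

-2.84 -0.77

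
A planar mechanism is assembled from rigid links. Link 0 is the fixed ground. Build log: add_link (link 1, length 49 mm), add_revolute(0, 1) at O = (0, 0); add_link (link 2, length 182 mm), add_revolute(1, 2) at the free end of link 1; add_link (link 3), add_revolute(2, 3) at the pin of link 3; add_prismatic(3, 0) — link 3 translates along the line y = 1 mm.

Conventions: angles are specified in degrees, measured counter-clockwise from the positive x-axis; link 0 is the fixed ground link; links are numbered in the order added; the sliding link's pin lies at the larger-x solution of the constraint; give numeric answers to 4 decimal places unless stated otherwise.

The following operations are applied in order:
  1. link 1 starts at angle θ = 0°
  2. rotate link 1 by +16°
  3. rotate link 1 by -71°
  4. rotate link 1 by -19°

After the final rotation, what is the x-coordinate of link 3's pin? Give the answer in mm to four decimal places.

geometry: r = 49 mm, L = 182 mm, e = 1 mm; θ starts at 0°
rotate link 1 by +16°: θ ← 0° +16° = 16°
rotate link 1 by -71°: θ ← 16° -71° = -55°
rotate link 1 by -19°: θ ← -55° -19° = -74°
crank pin P = (r cos θ, r sin θ) = (13.506230, -47.101823)
h = r sin θ − e = -47.101823 − 1 = -48.101823
x = r cos θ + √(L² − h²) = 13.506230 + 175.528387 = 189.034617

189.0346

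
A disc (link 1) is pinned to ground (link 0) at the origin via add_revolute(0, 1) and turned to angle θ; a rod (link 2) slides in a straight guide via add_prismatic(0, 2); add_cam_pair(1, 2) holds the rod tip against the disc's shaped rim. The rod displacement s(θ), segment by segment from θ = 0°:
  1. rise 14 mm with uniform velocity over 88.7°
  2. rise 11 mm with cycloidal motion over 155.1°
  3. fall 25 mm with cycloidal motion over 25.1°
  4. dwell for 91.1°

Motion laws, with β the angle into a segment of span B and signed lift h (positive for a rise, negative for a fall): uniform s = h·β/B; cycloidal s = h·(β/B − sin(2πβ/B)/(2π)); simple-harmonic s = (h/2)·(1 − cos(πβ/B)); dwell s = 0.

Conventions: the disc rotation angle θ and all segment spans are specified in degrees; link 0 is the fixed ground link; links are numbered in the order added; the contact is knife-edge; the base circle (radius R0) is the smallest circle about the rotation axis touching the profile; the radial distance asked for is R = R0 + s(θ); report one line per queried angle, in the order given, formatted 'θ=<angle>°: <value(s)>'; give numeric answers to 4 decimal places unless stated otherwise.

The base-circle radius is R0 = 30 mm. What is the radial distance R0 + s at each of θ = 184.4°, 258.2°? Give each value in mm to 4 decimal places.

segment 1 (0° to 88.7°, uniform, h = 14) is passed completely: s = 0.0000 + (14) = 14.0000
θ = 184.4° falls in segment 2 (88.7° to 243.8°, cycloidal, h = 11): β = 184.4 − 88.7 = 95.7°, B = 155.1°; Δs = 11·(0.6170 − sin(2π·0.6170)/(2π)) = 7.9616; s = 14.0000 + 7.9616 = 21.9616
segment 2 (88.7° to 243.8°, cycloidal, h = 11) is passed completely: s = 14.0000 + (11) = 25.0000
θ = 258.2° falls in segment 3 (243.8° to 268.9°, cycloidal, h = -25): β = 258.2 − 243.8 = 14.4°, B = 25.1°; Δs = -25·(0.5737 − sin(2π·0.5737)/(2π)) = -16.1201; s = 25.0000 − 16.1201 = 8.8799
θ=184.4°: R = R0 + s = 30 + 21.9616 = 51.9616
θ=258.2°: R = R0 + s = 30 + 8.8799 = 38.8799

θ=184.4°: 51.9616
θ=258.2°: 38.8799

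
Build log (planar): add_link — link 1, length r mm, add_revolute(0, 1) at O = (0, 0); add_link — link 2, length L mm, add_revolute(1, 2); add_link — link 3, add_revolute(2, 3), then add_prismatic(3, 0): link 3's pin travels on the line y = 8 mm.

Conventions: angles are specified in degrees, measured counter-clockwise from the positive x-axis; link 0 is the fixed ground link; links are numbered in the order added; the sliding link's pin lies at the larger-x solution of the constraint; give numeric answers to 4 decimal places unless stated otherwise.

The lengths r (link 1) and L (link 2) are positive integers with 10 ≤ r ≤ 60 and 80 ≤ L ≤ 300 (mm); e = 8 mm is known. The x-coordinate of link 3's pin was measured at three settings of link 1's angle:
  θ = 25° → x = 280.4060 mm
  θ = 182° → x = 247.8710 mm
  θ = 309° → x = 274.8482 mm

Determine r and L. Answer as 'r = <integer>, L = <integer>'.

constraint per measurement: (x − r cos θ)² + (r sin θ − e)² = L²
subtracting the θ₁ and θ₂ equations cancels the r² and L² terms:
r = (x₁² − x₂²) / (2[(x₁cos θ₁ + e sin θ₁) − (x₂cos θ₂ + e sin θ₂)]) = 17.0000 → r = 17
L² = (x₁ − r cos θ₁)² + (r sin θ₁ − e)² = 70225.0119 → L = 265.0000 → L = 265
check at θ₃=309°: x = 274.8482 (printed 274.8482) ✓

r = 17, L = 265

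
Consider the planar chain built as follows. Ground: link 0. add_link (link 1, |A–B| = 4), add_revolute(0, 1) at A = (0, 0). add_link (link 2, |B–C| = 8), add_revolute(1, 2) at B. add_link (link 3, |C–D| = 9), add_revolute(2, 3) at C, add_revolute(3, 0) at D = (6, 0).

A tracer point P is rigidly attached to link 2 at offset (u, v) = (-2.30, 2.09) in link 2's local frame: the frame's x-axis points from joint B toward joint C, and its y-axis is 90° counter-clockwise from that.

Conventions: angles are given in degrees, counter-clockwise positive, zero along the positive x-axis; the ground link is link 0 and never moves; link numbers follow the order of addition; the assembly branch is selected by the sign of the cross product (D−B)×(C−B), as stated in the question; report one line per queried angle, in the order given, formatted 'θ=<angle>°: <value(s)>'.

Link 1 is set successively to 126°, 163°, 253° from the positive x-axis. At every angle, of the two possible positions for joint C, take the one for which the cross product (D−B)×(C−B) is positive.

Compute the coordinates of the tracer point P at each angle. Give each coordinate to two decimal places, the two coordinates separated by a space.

A=(0,0), D=(6.00,0)
θ=126°: B = A + 4.00·(cos126°, sin126°) = (-2.3511, 3.2361)
θ=126°: |BD| = 8.9562
θ=126°: circle(B,8.00) ∩ circle(D,9.00): a=3.5290, h=7.1795
θ=126°:   candidates: C₊=(3.5336,8.6555) cross=64.302; C₋=(-1.6546,-4.7336) cross=-64.302
θ=126°:   branch + wants cross > 0 → take C=(3.5336,8.6555) (cross=64.302)
θ=126°: ex = (C−B)/|BC| = (0.7356,0.6774); ey = (-0.6774,0.7356)
θ=126°: P = B + -2.30·ex + 2.09·ey = (-5.4588,3.2154)
θ=163°: B = A + 4.00·(cos163°, sin163°) = (-3.8252, 1.1695)
θ=163°: |BD| = 9.8946
θ=163°: circle(B,8.00) ∩ circle(D,9.00): a=4.0882, h=6.8765
θ=163°:   candidates: C₊=(1.0471,7.5146) cross=68.040; C₋=(-0.5784,-6.1420) cross=-68.040
θ=163°:   branch + wants cross > 0 → take C=(1.0471,7.5146) (cross=68.040)
θ=163°: ex = (C−B)/|BC| = (0.6090,0.7931); ey = (-0.7931,0.6090)
θ=163°: P = B + -2.30·ex + 2.09·ey = (-6.8837,0.6182)
θ=253°: B = A + 4.00·(cos253°, sin253°) = (-1.1695, -3.8252)
θ=253°: |BD| = 8.1261
θ=253°: circle(B,8.00) ∩ circle(D,9.00): a=3.0171, h=7.4093
θ=253°:   candidates: C₊=(-1.9954,4.1320) cross=60.209; C₋=(4.9802,-8.9420) cross=-60.209
θ=253°:   branch + wants cross > 0 → take C=(-1.9954,4.1320) (cross=60.209)
θ=253°: ex = (C−B)/|BC| = (-0.1032,0.9947); ey = (-0.9947,-0.1032)
θ=253°: P = B + -2.30·ex + 2.09·ey = (-3.0109,-6.3287)

θ=126°: -5.46 3.22
θ=163°: -6.88 0.62
θ=253°: -3.01 -6.33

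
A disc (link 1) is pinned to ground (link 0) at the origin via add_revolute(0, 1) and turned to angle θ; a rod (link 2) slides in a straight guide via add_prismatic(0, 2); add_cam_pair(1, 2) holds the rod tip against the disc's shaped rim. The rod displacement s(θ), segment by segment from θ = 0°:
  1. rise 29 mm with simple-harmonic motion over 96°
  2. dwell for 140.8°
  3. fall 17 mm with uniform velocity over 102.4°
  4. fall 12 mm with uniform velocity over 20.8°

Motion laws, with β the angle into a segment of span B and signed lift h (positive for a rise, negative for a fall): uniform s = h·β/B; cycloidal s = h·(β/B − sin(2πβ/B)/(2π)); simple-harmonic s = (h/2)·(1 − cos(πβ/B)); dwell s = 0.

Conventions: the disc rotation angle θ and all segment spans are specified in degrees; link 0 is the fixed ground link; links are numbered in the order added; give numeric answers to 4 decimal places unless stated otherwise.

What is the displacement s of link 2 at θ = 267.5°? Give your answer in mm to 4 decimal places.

segment 1 (0° to 96°, simple-harmonic, h = 29) is passed completely: s = 0.0000 + (29) = 29.0000
segment 2 (96° to 236.8°, dwell): s unchanged at 29.0000
θ = 267.5° falls in segment 3 (236.8° to 339.2°, uniform, h = -17): β = 267.5 − 236.8 = 30.7°, B = 102.4°; Δs = -17·30.7/102.4 = -5.0967; s = 29.0000 − 5.0967 = 23.9033

23.9033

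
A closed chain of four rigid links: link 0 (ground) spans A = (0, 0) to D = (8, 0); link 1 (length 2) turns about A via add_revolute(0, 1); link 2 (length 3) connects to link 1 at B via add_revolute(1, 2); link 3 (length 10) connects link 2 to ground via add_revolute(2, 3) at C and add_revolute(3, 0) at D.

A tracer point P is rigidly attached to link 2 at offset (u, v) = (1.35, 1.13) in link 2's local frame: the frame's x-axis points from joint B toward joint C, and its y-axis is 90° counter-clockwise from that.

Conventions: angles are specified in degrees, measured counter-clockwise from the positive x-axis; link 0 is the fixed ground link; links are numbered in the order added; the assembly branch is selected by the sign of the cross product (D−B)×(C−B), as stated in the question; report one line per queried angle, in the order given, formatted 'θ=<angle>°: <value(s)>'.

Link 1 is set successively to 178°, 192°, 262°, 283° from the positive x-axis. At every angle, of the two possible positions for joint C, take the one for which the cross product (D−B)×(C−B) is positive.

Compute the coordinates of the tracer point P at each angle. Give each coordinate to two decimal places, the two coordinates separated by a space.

A=(0,0), D=(8.00,0)
θ=178°: B = A + 2.00·(cos178°, sin178°) = (-1.9988, 0.0698)
θ=178°: |BD| = 9.9990
θ=178°: circle(B,3.00) ∩ circle(D,10.00): a=0.4491, h=2.9662
θ=178°:   candidates: C₊=(-1.5290,3.0328) cross=29.659; C₋=(-1.5704,-2.8995) cross=-29.659
θ=178°:   branch + wants cross > 0 → take C=(-1.5290,3.0328) (cross=29.659)
θ=178°: ex = (C−B)/|BC| = (0.1566,0.9877); ey = (-0.9877,0.1566)
θ=178°: P = B + 1.35·ex + 1.13·ey = (-2.9034,1.5801)
θ=192°: B = A + 2.00·(cos192°, sin192°) = (-1.9563, -0.4158)
θ=192°: |BD| = 9.9650
θ=192°: circle(B,3.00) ∩ circle(D,10.00): a=0.4165, h=2.9709
θ=192°:   candidates: C₊=(-1.6641,2.5699) cross=29.605; C₋=(-1.4162,-3.3668) cross=-29.605
θ=192°:   branch + wants cross > 0 → take C=(-1.6641,2.5699) (cross=29.605)
θ=192°: ex = (C−B)/|BC| = (0.0974,0.9952); ey = (-0.9952,0.0974)
θ=192°: P = B + 1.35·ex + 1.13·ey = (-2.9495,1.0378)
θ=262°: B = A + 2.00·(cos262°, sin262°) = (-0.2783, -1.9805)
θ=262°: |BD| = 8.5120
θ=262°: circle(B,3.00) ∩ circle(D,10.00): a=-1.0894, h=2.7952
θ=262°:   candidates: C₊=(-1.9883,0.4845) cross=23.793; C₋=(-0.6875,-4.9525) cross=-23.793
θ=262°:   branch + wants cross > 0 → take C=(-1.9883,0.4845) (cross=23.793)
θ=262°: ex = (C−B)/|BC| = (-0.5700,0.8217); ey = (-0.8217,-0.5700)
θ=262°: P = B + 1.35·ex + 1.13·ey = (-1.9763,-1.5154)
θ=283°: B = A + 2.00·(cos283°, sin283°) = (0.4499, -1.9487)
θ=283°: |BD| = 7.7975
θ=283°: circle(B,3.00) ∩ circle(D,10.00): a=-1.9364, h=2.2914
θ=283°:   candidates: C₊=(-1.9977,-0.2140) cross=17.867; C₋=(-0.8524,-4.6513) cross=-17.867
θ=283°:   branch + wants cross > 0 → take C=(-1.9977,-0.2140) (cross=17.867)
θ=283°: ex = (C−B)/|BC| = (-0.8159,0.5782); ey = (-0.5782,-0.8159)
θ=283°: P = B + 1.35·ex + 1.13·ey = (-1.3049,-2.0901)

θ=178°: -2.90 1.58
θ=192°: -2.95 1.04
θ=262°: -1.98 -1.52
θ=283°: -1.30 -2.09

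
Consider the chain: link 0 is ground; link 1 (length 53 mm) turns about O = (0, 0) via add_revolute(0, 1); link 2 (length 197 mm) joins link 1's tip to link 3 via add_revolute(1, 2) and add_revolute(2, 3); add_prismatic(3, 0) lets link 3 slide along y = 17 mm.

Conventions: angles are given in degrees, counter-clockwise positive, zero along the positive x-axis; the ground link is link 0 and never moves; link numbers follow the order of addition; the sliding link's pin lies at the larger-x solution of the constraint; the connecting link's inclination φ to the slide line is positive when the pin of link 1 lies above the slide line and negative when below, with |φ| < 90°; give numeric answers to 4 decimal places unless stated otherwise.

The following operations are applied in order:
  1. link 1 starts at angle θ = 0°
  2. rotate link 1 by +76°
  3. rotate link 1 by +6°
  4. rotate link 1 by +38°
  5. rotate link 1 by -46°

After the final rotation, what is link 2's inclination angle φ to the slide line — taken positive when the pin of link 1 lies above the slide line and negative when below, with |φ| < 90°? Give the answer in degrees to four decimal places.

geometry: r = 53 mm, L = 197 mm, e = 17 mm; θ starts at 0°
rotate link 1 by +76°: θ ← 0° +76° = 76°
rotate link 1 by +6°: θ ← 76° +6° = 82°
rotate link 1 by +38°: θ ← 82° +38° = 120°
rotate link 1 by -46°: θ ← 120° -46° = 74°
h = r sin θ − e = 50.946870 − 17 = 33.946870
sin φ = h / L = 33.946870 / 197 = 0.17231914
φ = arcsin(0.17231914) = 9.922686°

9.9227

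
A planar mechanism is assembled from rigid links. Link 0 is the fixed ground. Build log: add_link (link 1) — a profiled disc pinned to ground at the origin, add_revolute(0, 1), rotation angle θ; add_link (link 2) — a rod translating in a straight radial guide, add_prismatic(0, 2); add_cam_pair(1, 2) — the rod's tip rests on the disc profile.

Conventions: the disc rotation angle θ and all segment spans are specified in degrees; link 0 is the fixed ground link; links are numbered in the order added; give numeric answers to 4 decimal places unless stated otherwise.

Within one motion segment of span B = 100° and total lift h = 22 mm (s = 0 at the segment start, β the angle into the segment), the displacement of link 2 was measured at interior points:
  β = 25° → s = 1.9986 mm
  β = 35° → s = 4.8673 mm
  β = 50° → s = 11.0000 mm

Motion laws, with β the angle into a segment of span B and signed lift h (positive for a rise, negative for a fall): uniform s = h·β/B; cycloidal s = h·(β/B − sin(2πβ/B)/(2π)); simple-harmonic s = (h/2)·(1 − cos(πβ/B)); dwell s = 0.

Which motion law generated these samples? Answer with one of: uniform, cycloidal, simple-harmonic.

candidates at β/B = r: uniform s = h·r (linear in β); cycloidal s = h·(r − sin(2πr)/(2π)); simple-harmonic s = (h/2)(1 − cos(πr))
β=25°: printed 1.9986 | uniform 5.5000, cycloidal 1.9986, simple-harmonic 3.2218
β=35°: printed 4.8673 | uniform 7.7000, cycloidal 4.8673, simple-harmonic 6.0061
β=50°: printed 11.0000 | uniform 11.0000, cycloidal 11.0000, simple-harmonic 11.0000
only one law matches every sample → cycloidal

cycloidal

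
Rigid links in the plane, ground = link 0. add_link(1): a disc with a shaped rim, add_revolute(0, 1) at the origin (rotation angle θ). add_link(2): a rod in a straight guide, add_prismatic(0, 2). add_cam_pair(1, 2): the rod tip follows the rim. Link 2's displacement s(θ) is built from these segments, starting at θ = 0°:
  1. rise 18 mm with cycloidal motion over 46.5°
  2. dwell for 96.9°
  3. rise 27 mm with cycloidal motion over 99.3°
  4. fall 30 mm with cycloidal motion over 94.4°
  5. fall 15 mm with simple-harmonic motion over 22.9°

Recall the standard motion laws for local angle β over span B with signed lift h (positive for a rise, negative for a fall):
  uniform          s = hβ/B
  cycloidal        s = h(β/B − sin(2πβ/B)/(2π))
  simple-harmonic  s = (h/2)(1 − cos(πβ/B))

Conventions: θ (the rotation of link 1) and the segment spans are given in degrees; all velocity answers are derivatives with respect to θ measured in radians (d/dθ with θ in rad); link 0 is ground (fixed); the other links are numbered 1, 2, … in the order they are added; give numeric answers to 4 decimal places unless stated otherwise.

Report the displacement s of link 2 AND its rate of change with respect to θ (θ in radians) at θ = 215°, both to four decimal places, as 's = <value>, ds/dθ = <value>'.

segment 1 (0° to 46.5°, cycloidal, h = 18) is passed completely: s = 0.0000 + (18) = 18.0000
segment 2 (46.5° to 143.4°, dwell): s unchanged at 18.0000
θ = 215° falls in segment 3 (143.4° to 242.7°, cycloidal, h = 27): β = 215 − 143.4 = 71.6°, B = 99.3°; Δs = 27·(0.7210 − sin(2π·0.7210)/(2π)) = 23.6946; s = 18.0000 + 23.6946 = 41.6946
velocity in seg [143.4°–242.7°] (cycloidal), θ in radians: β = 71.6° = 1.2497 rad, B = 99.3° = 1.7331 rad; ds/dθ = (h/B)(1 − cos(2πβ/B)) = (27/1.7331)(1 − cos(2π·0.7210)) = 18.397345 mm/rad

s = 41.6946, ds/dθ = 18.3973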